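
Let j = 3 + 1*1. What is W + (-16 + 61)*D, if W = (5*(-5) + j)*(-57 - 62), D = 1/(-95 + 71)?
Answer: 19977/8 ≈ 2497.1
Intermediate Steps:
j = 4 (j = 3 + 1 = 4)
D = -1/24 (D = 1/(-24) = -1/24 ≈ -0.041667)
W = 2499 (W = (5*(-5) + 4)*(-57 - 62) = (-25 + 4)*(-119) = -21*(-119) = 2499)
W + (-16 + 61)*D = 2499 + (-16 + 61)*(-1/24) = 2499 + 45*(-1/24) = 2499 - 15/8 = 19977/8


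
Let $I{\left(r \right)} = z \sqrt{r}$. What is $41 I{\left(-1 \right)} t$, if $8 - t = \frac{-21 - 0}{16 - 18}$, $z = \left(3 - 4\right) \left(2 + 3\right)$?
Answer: $\frac{1025 i}{2} \approx 512.5 i$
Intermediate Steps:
$z = -5$ ($z = \left(-1\right) 5 = -5$)
$t = - \frac{5}{2}$ ($t = 8 - \frac{-21 - 0}{16 - 18} = 8 - \frac{-21 + \left(-11 + 11\right)}{-2} = 8 - \left(-21 + 0\right) \left(- \frac{1}{2}\right) = 8 - \left(-21\right) \left(- \frac{1}{2}\right) = 8 - \frac{21}{2} = - \frac{5}{2} \approx -2.5$)
$I{\left(r \right)} = - 5 \sqrt{r}$
$41 I{\left(-1 \right)} t = 41 \left(- 5 \sqrt{-1}\right) \left(- \frac{5}{2}\right) = 41 \left(- 5 i\right) \left(- \frac{5}{2}\right) = - 205 i \left(- \frac{5}{2}\right) = \frac{1025 i}{2}$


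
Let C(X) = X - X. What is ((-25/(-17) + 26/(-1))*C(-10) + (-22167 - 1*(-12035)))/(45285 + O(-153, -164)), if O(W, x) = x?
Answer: -10132/45121 ≈ -0.22455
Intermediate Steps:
C(X) = 0
((-25/(-17) + 26/(-1))*C(-10) + (-22167 - 1*(-12035)))/(45285 + O(-153, -164)) = ((-25/(-17) + 26/(-1))*0 + (-22167 - 1*(-12035)))/(45285 - 164) = ((-25*(-1/17) + 26*(-1))*0 + (-22167 + 12035))/45121 = ((25/17 - 26)*0 - 10132)*(1/45121) = (-417/17*0 - 10132)*(1/45121) = (0 - 10132)*(1/45121) = -10132*1/45121 = -10132/45121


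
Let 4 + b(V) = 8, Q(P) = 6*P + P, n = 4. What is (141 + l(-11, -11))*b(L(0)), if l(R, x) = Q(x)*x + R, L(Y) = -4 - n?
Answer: 3908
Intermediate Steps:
L(Y) = -8 (L(Y) = -4 - 1*4 = -4 - 4 = -8)
Q(P) = 7*P
l(R, x) = R + 7*x**2 (l(R, x) = (7*x)*x + R = 7*x**2 + R = R + 7*x**2)
b(V) = 4 (b(V) = -4 + 8 = 4)
(141 + l(-11, -11))*b(L(0)) = (141 + (-11 + 7*(-11)**2))*4 = (141 + (-11 + 7*121))*4 = (141 + (-11 + 847))*4 = (141 + 836)*4 = 977*4 = 3908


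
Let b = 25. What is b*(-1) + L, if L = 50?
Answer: 25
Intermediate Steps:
b*(-1) + L = 25*(-1) + 50 = -25 + 50 = 25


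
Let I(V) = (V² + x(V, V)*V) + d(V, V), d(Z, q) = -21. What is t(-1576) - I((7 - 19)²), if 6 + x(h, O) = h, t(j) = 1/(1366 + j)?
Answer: -8523271/210 ≈ -40587.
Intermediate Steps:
x(h, O) = -6 + h
I(V) = -21 + V² + V*(-6 + V) (I(V) = (V² + (-6 + V)*V) - 21 = (V² + V*(-6 + V)) - 21 = -21 + V² + V*(-6 + V))
t(-1576) - I((7 - 19)²) = 1/(1366 - 1576) - (-21 + ((7 - 19)²)² + (7 - 19)²*(-6 + (7 - 19)²)) = 1/(-210) - (-21 + ((-12)²)² + (-12)²*(-6 + (-12)²)) = -1/210 - (-21 + 144² + 144*(-6 + 144)) = -1/210 - (-21 + 20736 + 144*138) = -1/210 - (-21 + 20736 + 19872) = -1/210 - 1*40587 = -1/210 - 40587 = -8523271/210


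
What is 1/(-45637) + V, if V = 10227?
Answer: 466729598/45637 ≈ 10227.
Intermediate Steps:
1/(-45637) + V = 1/(-45637) + 10227 = -1/45637 + 10227 = 466729598/45637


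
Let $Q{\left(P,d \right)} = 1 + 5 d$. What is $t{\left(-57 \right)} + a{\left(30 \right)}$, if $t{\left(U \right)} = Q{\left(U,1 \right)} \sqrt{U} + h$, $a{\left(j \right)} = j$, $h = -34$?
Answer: $-4 + 6 i \sqrt{57} \approx -4.0 + 45.299 i$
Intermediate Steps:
$t{\left(U \right)} = -34 + 6 \sqrt{U}$ ($t{\left(U \right)} = \left(1 + 5 \cdot 1\right) \sqrt{U} - 34 = \left(1 + 5\right) \sqrt{U} - 34 = 6 \sqrt{U} - 34 = -34 + 6 \sqrt{U}$)
$t{\left(-57 \right)} + a{\left(30 \right)} = \left(-34 + 6 \sqrt{-57}\right) + 30 = \left(-34 + 6 i \sqrt{57}\right) + 30 = -4 + 6 i \sqrt{57}$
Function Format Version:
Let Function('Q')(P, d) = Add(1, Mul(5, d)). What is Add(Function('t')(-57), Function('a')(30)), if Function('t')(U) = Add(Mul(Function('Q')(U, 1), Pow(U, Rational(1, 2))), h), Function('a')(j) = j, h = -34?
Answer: Add(-4, Mul(6, I, Pow(57, Rational(1, 2)))) ≈ Add(-4.0000, Mul(45.299, I))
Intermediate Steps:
Function('t')(U) = Add(-34, Mul(6, Pow(U, Rational(1, 2)))) (Function('t')(U) = Add(Mul(Add(1, Mul(5, 1)), Pow(U, Rational(1, 2))), -34) = Add(Mul(Add(1, 5), Pow(U, Rational(1, 2))), -34) = Add(Mul(6, Pow(U, Rational(1, 2))), -34) = Add(-34, Mul(6, Pow(U, Rational(1, 2)))))
Add(Function('t')(-57), Function('a')(30)) = Add(Add(-34, Mul(6, Pow(-57, Rational(1, 2)))), 30) = Add(Add(-34, Mul(6, Mul(I, Pow(57, Rational(1, 2))))), 30) = Add(Add(-34, Mul(6, I, Pow(57, Rational(1, 2)))), 30) = Add(-4, Mul(6, I, Pow(57, Rational(1, 2))))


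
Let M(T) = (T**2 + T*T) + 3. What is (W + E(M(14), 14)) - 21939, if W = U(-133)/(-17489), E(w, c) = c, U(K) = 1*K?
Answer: -383446192/17489 ≈ -21925.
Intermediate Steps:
U(K) = K
M(T) = 3 + 2*T**2 (M(T) = (T**2 + T**2) + 3 = 2*T**2 + 3 = 3 + 2*T**2)
W = 133/17489 (W = -133/(-17489) = -133*(-1/17489) = 133/17489 ≈ 0.0076048)
(W + E(M(14), 14)) - 21939 = (133/17489 + 14) - 21939 = 244979/17489 - 21939 = -383446192/17489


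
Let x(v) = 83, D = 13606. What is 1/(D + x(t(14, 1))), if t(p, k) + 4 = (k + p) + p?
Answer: 1/13689 ≈ 7.3051e-5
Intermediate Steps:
t(p, k) = -4 + k + 2*p (t(p, k) = -4 + ((k + p) + p) = -4 + (k + 2*p) = -4 + k + 2*p)
1/(D + x(t(14, 1))) = 1/(13606 + 83) = 1/13689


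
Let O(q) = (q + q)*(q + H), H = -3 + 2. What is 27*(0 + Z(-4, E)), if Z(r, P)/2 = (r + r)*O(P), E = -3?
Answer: -10368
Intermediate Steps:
H = -1
O(q) = 2*q*(-1 + q) (O(q) = (q + q)*(q - 1) = (2*q)*(-1 + q) = 2*q*(-1 + q))
Z(r, P) = 8*P*r*(-1 + P) (Z(r, P) = 2*((r + r)*(2*P*(-1 + P))) = 2*((2*r)*(2*P*(-1 + P))) = 2*(4*P*r*(-1 + P)) = 8*P*r*(-1 + P))
27*(0 + Z(-4, E)) = 27*(0 + 8*(-3)*(-4)*(-1 - 3)) = 27*(0 + 8*(-3)*(-4)*(-4)) = 27*(0 - 384) = 27*(-384) = -10368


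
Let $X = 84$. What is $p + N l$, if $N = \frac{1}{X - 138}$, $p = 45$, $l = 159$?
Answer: $\frac{757}{18} \approx 42.056$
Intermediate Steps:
$N = - \frac{1}{54}$ ($N = \frac{1}{84 - 138} = \frac{1}{-54} = - \frac{1}{54} \approx -0.018519$)
$p + N l = 45 - \frac{53}{18} = \frac{757}{18}$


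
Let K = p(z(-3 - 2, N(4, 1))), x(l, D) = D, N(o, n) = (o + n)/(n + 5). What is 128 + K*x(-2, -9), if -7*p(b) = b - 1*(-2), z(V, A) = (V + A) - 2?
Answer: 1717/14 ≈ 122.64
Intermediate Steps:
N(o, n) = (n + o)/(5 + n)
z(V, A) = -2 + A + V (z(V, A) = (A + V) - 2 = -2 + A + V)
p(b) = -2/7 - b/7 (p(b) = -(b - 1*(-2))/7 = -(b + 2)/7 = -(2 + b)/7 = -2/7 - b/7)
K = 25/42 (K = -2/7 - (-2 + (1 + 4)/(5 + 1) + (-3 - 2))/7 = -2/7 - (-2 + 5/6 - 5)/7 = -2/7 - (-2 + (⅙)*5 - 5)/7 = -2/7 - (-2 + ⅚ - 5)/7 = -2/7 - ⅐*(-37/6) = -2/7 + 37/42 = 25/42 ≈ 0.59524)
128 + K*x(-2, -9) = 128 + (25/42)*(-9) = 128 - 75/14 = 1717/14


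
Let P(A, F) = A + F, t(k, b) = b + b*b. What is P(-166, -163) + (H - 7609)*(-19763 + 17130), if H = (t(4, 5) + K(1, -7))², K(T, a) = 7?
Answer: 16429591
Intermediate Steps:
t(k, b) = b + b²
H = 1369 (H = (5*(1 + 5) + 7)² = (5*6 + 7)² = (30 + 7)² = 37² = 1369)
P(-166, -163) + (H - 7609)*(-19763 + 17130) = (-166 - 163) + (1369 - 7609)*(-19763 + 17130) = -329 - 6240*(-2633) = -329 + 16429920 = 16429591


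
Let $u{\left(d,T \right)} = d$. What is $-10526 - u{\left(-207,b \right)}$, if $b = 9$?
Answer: $-10319$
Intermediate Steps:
$-10526 - u{\left(-207,b \right)} = -10526 - -207 = -10526 + 207 = -10319$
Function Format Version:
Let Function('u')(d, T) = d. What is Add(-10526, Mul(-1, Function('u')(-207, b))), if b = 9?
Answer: -10319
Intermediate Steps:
Add(-10526, Mul(-1, Function('u')(-207, b))) = Add(-10526, Mul(-1, -207)) = Add(-10526, 207) = -10319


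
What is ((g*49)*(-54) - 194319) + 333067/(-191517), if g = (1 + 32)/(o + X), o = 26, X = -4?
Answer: -37975855963/191517 ≈ -1.9829e+5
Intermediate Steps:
g = 3/2 (g = (1 + 32)/(26 - 4) = 33/22 = 33*(1/22) = 3/2 ≈ 1.5000)
((g*49)*(-54) - 194319) + 333067/(-191517) = (((3/2)*49)*(-54) - 194319) + 333067/(-191517) = ((147/2)*(-54) - 194319) + 333067*(-1/191517) = (-3969 - 194319) - 333067/191517 = -198288 - 333067/191517 = -37975855963/191517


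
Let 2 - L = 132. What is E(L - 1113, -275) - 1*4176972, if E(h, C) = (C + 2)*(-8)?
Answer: -4174788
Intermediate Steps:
L = -130 (L = 2 - 1*132 = 2 - 132 = -130)
E(h, C) = -16 - 8*C (E(h, C) = (2 + C)*(-8) = -16 - 8*C)
E(L - 1113, -275) - 1*4176972 = (-16 - 8*(-275)) - 1*4176972 = (-16 + 2200) - 4176972 = 2184 - 4176972 = -4174788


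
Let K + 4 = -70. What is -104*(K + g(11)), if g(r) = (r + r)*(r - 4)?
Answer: -8320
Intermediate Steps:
K = -74 (K = -4 - 70 = -74)
g(r) = 2*r*(-4 + r) (g(r) = (2*r)*(-4 + r) = 2*r*(-4 + r))
-104*(K + g(11)) = -104*(-74 + 2*11*(-4 + 11)) = -104*(-74 + 2*11*7) = -104*(-74 + 154) = -104*80 = -8320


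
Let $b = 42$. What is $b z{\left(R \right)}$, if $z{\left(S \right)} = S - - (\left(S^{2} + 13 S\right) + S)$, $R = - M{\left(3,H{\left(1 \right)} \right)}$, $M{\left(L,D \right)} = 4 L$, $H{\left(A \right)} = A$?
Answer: $-1512$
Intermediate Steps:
$R = -12$ ($R = - 4 \cdot 3 = \left(-1\right) 12 = -12$)
$z{\left(S \right)} = S^{2} + 15 S$ ($z{\left(S \right)} = S - - (S^{2} + 14 S) = S - \left(- S^{2} - 14 S\right) = S + \left(S^{2} + 14 S\right) = S^{2} + 15 S$)
$b z{\left(R \right)} = 42 \left(- 12 \left(15 - 12\right)\right) = 42 \left(\left(-12\right) 3\right) = 42 \left(-36\right) = -1512$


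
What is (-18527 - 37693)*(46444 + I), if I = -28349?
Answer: -1017300900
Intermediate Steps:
(-18527 - 37693)*(46444 + I) = (-18527 - 37693)*(46444 - 28349) = -56220*18095 = -1017300900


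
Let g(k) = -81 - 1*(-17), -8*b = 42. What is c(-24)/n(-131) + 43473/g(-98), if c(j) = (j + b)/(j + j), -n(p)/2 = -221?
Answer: -1478079/2176 ≈ -679.26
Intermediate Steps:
b = -21/4 (b = -⅛*42 = -21/4 ≈ -5.2500)
n(p) = 442 (n(p) = -2*(-221) = 442)
c(j) = (-21/4 + j)/(2*j) (c(j) = (j - 21/4)/(j + j) = (-21/4 + j)/((2*j)) = (-21/4 + j)*(1/(2*j)) = (-21/4 + j)/(2*j))
g(k) = -64 (g(k) = -81 + 17 = -64)
c(-24)/n(-131) + 43473/g(-98) = ((⅛)*(-21 + 4*(-24))/(-24))/442 + 43473/(-64) = ((⅛)*(-1/24)*(-21 - 96))*(1/442) + 43473*(-1/64) = ((⅛)*(-1/24)*(-117))*(1/442) - 43473/64 = (39/64)*(1/442) - 43473/64 = 3/2176 - 43473/64 = -1478079/2176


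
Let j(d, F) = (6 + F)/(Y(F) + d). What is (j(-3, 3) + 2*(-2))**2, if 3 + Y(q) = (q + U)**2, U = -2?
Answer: 841/25 ≈ 33.640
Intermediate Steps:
Y(q) = -3 + (-2 + q)**2 (Y(q) = -3 + (q - 2)**2 = -3 + (-2 + q)**2)
j(d, F) = (6 + F)/(-3 + d + (-2 + F)**2) (j(d, F) = (6 + F)/((-3 + (-2 + F)**2) + d) = (6 + F)/(-3 + d + (-2 + F)**2))
(j(-3, 3) + 2*(-2))**2 = ((6 + 3)/(-3 - 3 + (-2 + 3)**2) + 2*(-2))**2 = (9/(-3 - 3 + 1**2) - 4)**2 = (9/(-3 - 3 + 1) - 4)**2 = (9/(-5) - 4)**2 = (-1/5*9 - 4)**2 = (-9/5 - 4)**2 = (-29/5)**2 = 841/25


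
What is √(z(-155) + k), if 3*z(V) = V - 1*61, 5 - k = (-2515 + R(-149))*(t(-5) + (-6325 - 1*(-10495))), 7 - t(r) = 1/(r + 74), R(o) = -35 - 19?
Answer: √51088428345/69 ≈ 3275.8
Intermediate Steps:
R(o) = -54
t(r) = 7 - 1/(74 + r) (t(r) = 7 - 1/(r + 74) = 7 - 1/(74 + r))
k = 740416973/69 (k = 5 - (-2515 - 54)*((517 + 7*(-5))/(74 - 5) + (-6325 - 1*(-10495))) = 5 - (-2569)*((517 - 35)/69 + (-6325 + 10495)) = 5 - (-2569)*((1/69)*482 + 4170) = 5 - (-2569)*(482/69 + 4170) = 5 - (-2569)*288212/69 = 5 - 1*(-740416628/69) = 5 + 740416628/69 = 740416973/69 ≈ 1.0731e+7)
z(V) = -61/3 + V/3 (z(V) = (V - 1*61)/3 = (V - 61)/3 = (-61 + V)/3 = -61/3 + V/3)
√(z(-155) + k) = √((-61/3 + (⅓)*(-155)) + 740416973/69) = √((-61/3 - 155/3) + 740416973/69) = √(-72 + 740416973/69) = √(740412005/69) = √51088428345/69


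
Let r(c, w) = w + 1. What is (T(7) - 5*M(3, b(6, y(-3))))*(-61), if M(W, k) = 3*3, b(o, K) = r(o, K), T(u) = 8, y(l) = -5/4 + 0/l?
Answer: 2257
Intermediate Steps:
r(c, w) = 1 + w
y(l) = -5/4 (y(l) = -5*1/4 + 0 = -5/4 + 0 = -5/4)
b(o, K) = 1 + K
M(W, k) = 9
(T(7) - 5*M(3, b(6, y(-3))))*(-61) = (8 - 5*9)*(-61) = (8 - 45)*(-61) = -37*(-61) = 2257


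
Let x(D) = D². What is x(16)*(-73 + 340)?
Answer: 68352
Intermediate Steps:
x(16)*(-73 + 340) = 16²*(-73 + 340) = 256*267 = 68352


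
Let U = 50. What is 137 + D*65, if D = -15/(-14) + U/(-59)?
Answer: 125187/826 ≈ 151.56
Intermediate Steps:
D = 185/826 (D = -15/(-14) + 50/(-59) = -15*(-1/14) + 50*(-1/59) = 15/14 - 50/59 = 185/826 ≈ 0.22397)
137 + D*65 = 137 + (185/826)*65 = 137 + 12025/826 = 125187/826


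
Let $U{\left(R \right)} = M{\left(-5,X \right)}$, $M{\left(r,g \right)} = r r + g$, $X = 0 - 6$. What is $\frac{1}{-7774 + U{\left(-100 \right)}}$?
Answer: $- \frac{1}{7755} \approx -0.00012895$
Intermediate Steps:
$X = -6$ ($X = 0 - 6 = -6$)
$M{\left(r,g \right)} = g + r^{2}$ ($M{\left(r,g \right)} = r^{2} + g = g + r^{2}$)
$U{\left(R \right)} = 19$ ($U{\left(R \right)} = -6 + \left(-5\right)^{2} = -6 + 25 = 19$)
$\frac{1}{-7774 + U{\left(-100 \right)}} = \frac{1}{-7774 + 19} = \frac{1}{-7755} = - \frac{1}{7755}$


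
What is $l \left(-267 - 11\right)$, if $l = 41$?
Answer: $-11398$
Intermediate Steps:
$l \left(-267 - 11\right) = 41 \left(-267 - 11\right) = 41 \left(-278\right) = -11398$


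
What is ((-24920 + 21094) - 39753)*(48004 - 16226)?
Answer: -1384853462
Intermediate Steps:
((-24920 + 21094) - 39753)*(48004 - 16226) = (-3826 - 39753)*31778 = -43579*31778 = -1384853462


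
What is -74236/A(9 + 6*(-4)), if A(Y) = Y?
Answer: 74236/15 ≈ 4949.1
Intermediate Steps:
-74236/A(9 + 6*(-4)) = -74236/(9 + 6*(-4)) = -74236/(9 - 24) = -74236/(-15) = -74236*(-1/15) = 74236/15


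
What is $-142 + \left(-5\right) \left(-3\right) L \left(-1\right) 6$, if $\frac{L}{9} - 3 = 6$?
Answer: $-7432$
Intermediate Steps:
$L = 81$ ($L = 27 + 9 \cdot 6 = 27 + 54 = 81$)
$-142 + \left(-5\right) \left(-3\right) L \left(-1\right) 6 = -142 + \left(-5\right) \left(-3\right) 81 \left(-1\right) 6 = -142 + 15 \left(\left(-81\right) 6\right) = -142 + 15 \left(-486\right) = -142 - 7290 = -7432$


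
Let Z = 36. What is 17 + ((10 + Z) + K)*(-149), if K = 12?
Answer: -8625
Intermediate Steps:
17 + ((10 + Z) + K)*(-149) = 17 + ((10 + 36) + 12)*(-149) = 17 + (46 + 12)*(-149) = 17 + 58*(-149) = 17 - 8642 = -8625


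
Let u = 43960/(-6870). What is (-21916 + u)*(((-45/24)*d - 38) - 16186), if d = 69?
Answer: 82097692874/229 ≈ 3.5850e+8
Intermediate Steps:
u = -4396/687 (u = 43960*(-1/6870) = -4396/687 ≈ -6.3988)
(-21916 + u)*(((-45/24)*d - 38) - 16186) = (-21916 - 4396/687)*((-45/24*69 - 38) - 16186) = -15060688*((-45*1/24*69 - 38) - 16186)/687 = -15060688*((-15/8*69 - 38) - 16186)/687 = -15060688*((-1035/8 - 38) - 16186)/687 = -15060688*(-1339/8 - 16186)/687 = -15060688/687*(-130827/8) = 82097692874/229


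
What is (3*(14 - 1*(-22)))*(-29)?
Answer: -3132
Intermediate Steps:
(3*(14 - 1*(-22)))*(-29) = (3*(14 + 22))*(-29) = (3*36)*(-29) = 108*(-29) = -3132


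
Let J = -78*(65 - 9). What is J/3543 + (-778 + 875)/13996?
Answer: -20263619/16529276 ≈ -1.2259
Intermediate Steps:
J = -4368 (J = -78*56 = -4368)
J/3543 + (-778 + 875)/13996 = -4368/3543 + (-778 + 875)/13996 = -4368*1/3543 + 97*(1/13996) = -1456/1181 + 97/13996 = -20263619/16529276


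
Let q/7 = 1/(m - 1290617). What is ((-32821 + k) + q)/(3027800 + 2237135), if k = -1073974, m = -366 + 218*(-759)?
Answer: -1611986043782/7668088256075 ≈ -0.21022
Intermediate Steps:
m = -165828 (m = -366 - 165462 = -165828)
q = -7/1456445 (q = 7/(-165828 - 1290617) = 7/(-1456445) = 7*(-1/1456445) = -7/1456445 ≈ -4.8062e-6)
((-32821 + k) + q)/(3027800 + 2237135) = ((-32821 - 1073974) - 7/1456445)/(3027800 + 2237135) = (-1106795 - 7/1456445)/5264935 = -1611986043782/1456445*1/5264935 = -1611986043782/7668088256075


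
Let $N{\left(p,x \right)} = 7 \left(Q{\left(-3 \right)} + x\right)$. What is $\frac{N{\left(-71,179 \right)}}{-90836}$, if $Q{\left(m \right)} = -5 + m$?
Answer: $- \frac{1197}{90836} \approx -0.013178$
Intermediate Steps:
$N{\left(p,x \right)} = -56 + 7 x$ ($N{\left(p,x \right)} = 7 \left(\left(-5 - 3\right) + x\right) = 7 \left(-8 + x\right) = -56 + 7 x$)
$\frac{N{\left(-71,179 \right)}}{-90836} = \frac{-56 + 7 \cdot 179}{-90836} = \left(-56 + 1253\right) \left(- \frac{1}{90836}\right) = 1197 \left(- \frac{1}{90836}\right) = - \frac{1197}{90836}$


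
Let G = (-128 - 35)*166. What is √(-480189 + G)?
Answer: I*√507247 ≈ 712.21*I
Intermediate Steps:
G = -27058 (G = -163*166 = -27058)
√(-480189 + G) = √(-480189 - 27058) = √(-507247) = I*√507247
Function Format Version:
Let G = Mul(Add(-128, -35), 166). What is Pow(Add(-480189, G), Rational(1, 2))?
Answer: Mul(I, Pow(507247, Rational(1, 2))) ≈ Mul(712.21, I)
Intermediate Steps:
G = -27058 (G = Mul(-163, 166) = -27058)
Pow(Add(-480189, G), Rational(1, 2)) = Pow(Add(-480189, -27058), Rational(1, 2)) = Pow(-507247, Rational(1, 2)) = Mul(I, Pow(507247, Rational(1, 2)))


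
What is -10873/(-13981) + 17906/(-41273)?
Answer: 198417543/577037813 ≈ 0.34386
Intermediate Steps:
-10873/(-13981) + 17906/(-41273) = -10873*(-1/13981) + 17906*(-1/41273) = 10873/13981 - 17906/41273 = 198417543/577037813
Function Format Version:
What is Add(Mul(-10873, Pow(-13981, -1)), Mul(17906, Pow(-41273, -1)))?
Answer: Rational(198417543, 577037813) ≈ 0.34386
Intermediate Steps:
Add(Mul(-10873, Pow(-13981, -1)), Mul(17906, Pow(-41273, -1))) = Add(Mul(-10873, Rational(-1, 13981)), Mul(17906, Rational(-1, 41273))) = Add(Rational(10873, 13981), Rational(-17906, 41273)) = Rational(198417543, 577037813)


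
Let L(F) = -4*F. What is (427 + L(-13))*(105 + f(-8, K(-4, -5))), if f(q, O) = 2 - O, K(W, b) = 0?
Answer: 51253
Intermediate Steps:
(427 + L(-13))*(105 + f(-8, K(-4, -5))) = (427 - 4*(-13))*(105 + (2 - 1*0)) = (427 + 52)*(105 + (2 + 0)) = 479*(105 + 2) = 479*107 = 51253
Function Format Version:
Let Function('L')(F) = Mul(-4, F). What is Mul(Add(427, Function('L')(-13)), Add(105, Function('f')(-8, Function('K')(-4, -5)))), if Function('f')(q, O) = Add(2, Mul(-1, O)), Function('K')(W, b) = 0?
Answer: 51253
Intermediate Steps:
Mul(Add(427, Function('L')(-13)), Add(105, Function('f')(-8, Function('K')(-4, -5)))) = Mul(Add(427, Mul(-4, -13)), Add(105, Add(2, Mul(-1, 0)))) = Mul(Add(427, 52), Add(105, Add(2, 0))) = Mul(479, Add(105, 2)) = Mul(479, 107) = 51253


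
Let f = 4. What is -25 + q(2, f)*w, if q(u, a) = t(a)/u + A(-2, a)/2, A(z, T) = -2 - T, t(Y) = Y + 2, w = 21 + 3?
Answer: -25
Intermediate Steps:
w = 24
t(Y) = 2 + Y
q(u, a) = -1 - a/2 + (2 + a)/u (q(u, a) = (2 + a)/u + (-2 - a)/2 = (2 + a)/u + (-2 - a)*(½) = (2 + a)/u + (-1 - a/2) = -1 - a/2 + (2 + a)/u)
-25 + q(2, f)*w = -25 + ((2 + 4 - ½*2*(2 + 4))/2)*24 = -25 + ((2 + 4 - ½*2*6)/2)*24 = -25 + ((2 + 4 - 6)/2)*24 = -25 + ((½)*0)*24 = -25 + 0*24 = -25 + 0 = -25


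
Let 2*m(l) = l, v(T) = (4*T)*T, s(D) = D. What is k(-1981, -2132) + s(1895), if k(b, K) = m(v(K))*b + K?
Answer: -18008970125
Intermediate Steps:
v(T) = 4*T**2
m(l) = l/2
k(b, K) = K + 2*b*K**2 (k(b, K) = ((4*K**2)/2)*b + K = (2*K**2)*b + K = 2*b*K**2 + K = K + 2*b*K**2)
k(-1981, -2132) + s(1895) = -2132*(1 + 2*(-2132)*(-1981)) + 1895 = -2132*(1 + 8446984) + 1895 = -2132*8446985 + 1895 = -18008972020 + 1895 = -18008970125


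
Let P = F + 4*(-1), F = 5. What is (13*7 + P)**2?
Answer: 8464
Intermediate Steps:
P = 1 (P = 5 + 4*(-1) = 5 - 4 = 1)
(13*7 + P)**2 = (13*7 + 1)**2 = (91 + 1)**2 = 92**2 = 8464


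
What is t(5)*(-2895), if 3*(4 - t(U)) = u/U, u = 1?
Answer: -11387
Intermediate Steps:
t(U) = 4 - 1/(3*U)
t(5)*(-2895) = (4 - ⅓/5)*(-2895) = (4 - ⅓*⅕)*(-2895) = (4 - 1/15)*(-2895) = (59/15)*(-2895) = -11387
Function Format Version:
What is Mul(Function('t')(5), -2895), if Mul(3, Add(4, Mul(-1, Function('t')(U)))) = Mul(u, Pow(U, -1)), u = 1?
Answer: -11387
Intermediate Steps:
Function('t')(U) = Add(4, Mul(Rational(-1, 3), Pow(U, -1))) (Function('t')(U) = Add(4, Mul(Rational(-1, 3), Mul(1, Pow(U, -1)))) = Add(4, Mul(Rational(-1, 3), Pow(U, -1))))
Mul(Function('t')(5), -2895) = Mul(Add(4, Mul(Rational(-1, 3), Pow(5, -1))), -2895) = Mul(Add(4, Mul(Rational(-1, 3), Rational(1, 5))), -2895) = Mul(Add(4, Rational(-1, 15)), -2895) = Mul(Rational(59, 15), -2895) = -11387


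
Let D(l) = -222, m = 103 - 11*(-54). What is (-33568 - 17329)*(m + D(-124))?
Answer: -24176075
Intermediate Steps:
m = 697 (m = 103 + 594 = 697)
(-33568 - 17329)*(m + D(-124)) = (-33568 - 17329)*(697 - 222) = -50897*475 = -24176075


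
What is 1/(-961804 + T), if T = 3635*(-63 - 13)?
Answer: -1/1238064 ≈ -8.0771e-7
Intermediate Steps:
T = -276260 (T = 3635*(-76) = -276260)
1/(-961804 + T) = 1/(-961804 - 276260) = 1/(-1238064) = -1/1238064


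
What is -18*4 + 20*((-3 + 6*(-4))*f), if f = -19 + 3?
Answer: 8568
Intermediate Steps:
f = -16
-18*4 + 20*((-3 + 6*(-4))*f) = -18*4 + 20*((-3 + 6*(-4))*(-16)) = -72 + 20*((-3 - 24)*(-16)) = -72 + 20*(-27*(-16)) = -72 + 20*432 = -72 + 8640 = 8568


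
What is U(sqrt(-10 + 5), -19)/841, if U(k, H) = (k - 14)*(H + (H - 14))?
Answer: 728/841 - 52*I*sqrt(5)/841 ≈ 0.86564 - 0.13826*I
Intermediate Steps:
U(k, H) = (-14 + k)*(-14 + 2*H) (U(k, H) = (-14 + k)*(H + (-14 + H)) = (-14 + k)*(-14 + 2*H))
U(sqrt(-10 + 5), -19)/841 = (196 - 28*(-19) - 14*sqrt(-10 + 5) + 2*(-19)*sqrt(-10 + 5))/841 = (196 + 532 - 14*I*sqrt(5) + 2*(-19)*sqrt(-5))*(1/841) = (196 + 532 - 14*I*sqrt(5) + 2*(-19)*(I*sqrt(5)))*(1/841) = (196 + 532 - 14*I*sqrt(5) - 38*I*sqrt(5))*(1/841) = (728 - 52*I*sqrt(5))*(1/841) = 728/841 - 52*I*sqrt(5)/841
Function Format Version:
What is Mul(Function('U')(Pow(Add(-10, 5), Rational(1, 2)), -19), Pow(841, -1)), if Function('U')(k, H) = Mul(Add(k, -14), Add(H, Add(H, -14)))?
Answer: Add(Rational(728, 841), Mul(Rational(-52, 841), I, Pow(5, Rational(1, 2)))) ≈ Add(0.86564, Mul(-0.13826, I))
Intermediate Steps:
Function('U')(k, H) = Mul(Add(-14, k), Add(-14, Mul(2, H))) (Function('U')(k, H) = Mul(Add(-14, k), Add(H, Add(-14, H))) = Mul(Add(-14, k), Add(-14, Mul(2, H))))
Mul(Function('U')(Pow(Add(-10, 5), Rational(1, 2)), -19), Pow(841, -1)) = Mul(Add(196, Mul(-28, -19), Mul(-14, Pow(Add(-10, 5), Rational(1, 2))), Mul(2, -19, Pow(Add(-10, 5), Rational(1, 2)))), Pow(841, -1)) = Mul(Add(196, 532, Mul(-14, Pow(-5, Rational(1, 2))), Mul(2, -19, Pow(-5, Rational(1, 2)))), Rational(1, 841)) = Mul(Add(196, 532, Mul(-14, Mul(I, Pow(5, Rational(1, 2)))), Mul(2, -19, Mul(I, Pow(5, Rational(1, 2))))), Rational(1, 841)) = Mul(Add(196, 532, Mul(-14, I, Pow(5, Rational(1, 2))), Mul(-38, I, Pow(5, Rational(1, 2)))), Rational(1, 841)) = Mul(Add(728, Mul(-52, I, Pow(5, Rational(1, 2)))), Rational(1, 841)) = Add(Rational(728, 841), Mul(Rational(-52, 841), I, Pow(5, Rational(1, 2))))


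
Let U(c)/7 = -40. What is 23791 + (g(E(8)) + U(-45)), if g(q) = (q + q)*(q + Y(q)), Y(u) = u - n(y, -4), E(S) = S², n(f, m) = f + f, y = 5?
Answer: 38615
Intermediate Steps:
U(c) = -280 (U(c) = 7*(-40) = -280)
n(f, m) = 2*f
Y(u) = -10 + u (Y(u) = u - 2*5 = u - 1*10 = u - 10 = -10 + u)
g(q) = 2*q*(-10 + 2*q) (g(q) = (q + q)*(q + (-10 + q)) = (2*q)*(-10 + 2*q) = 2*q*(-10 + 2*q))
23791 + (g(E(8)) + U(-45)) = 23791 + (4*8²*(-5 + 8²) - 280) = 23791 + (4*64*(-5 + 64) - 280) = 23791 + (4*64*59 - 280) = 23791 + (15104 - 280) = 23791 + 14824 = 38615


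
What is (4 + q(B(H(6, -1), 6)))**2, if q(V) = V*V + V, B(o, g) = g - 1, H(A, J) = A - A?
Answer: 1156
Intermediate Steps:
H(A, J) = 0
B(o, g) = -1 + g
q(V) = V + V**2 (q(V) = V**2 + V = V + V**2)
(4 + q(B(H(6, -1), 6)))**2 = (4 + (-1 + 6)*(1 + (-1 + 6)))**2 = (4 + 5*(1 + 5))**2 = (4 + 5*6)**2 = (4 + 30)**2 = 34**2 = 1156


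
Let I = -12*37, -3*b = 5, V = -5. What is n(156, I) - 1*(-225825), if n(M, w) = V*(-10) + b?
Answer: 677620/3 ≈ 2.2587e+5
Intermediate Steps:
b = -5/3 (b = -1/3*5 = -5/3 ≈ -1.6667)
I = -444
n(M, w) = 145/3 (n(M, w) = -5*(-10) - 5/3 = 50 - 5/3 = 145/3)
n(156, I) - 1*(-225825) = 145/3 - 1*(-225825) = 145/3 + 225825 = 677620/3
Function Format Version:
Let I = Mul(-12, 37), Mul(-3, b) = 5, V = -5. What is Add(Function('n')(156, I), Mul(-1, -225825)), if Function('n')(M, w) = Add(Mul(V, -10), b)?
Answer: Rational(677620, 3) ≈ 2.2587e+5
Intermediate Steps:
b = Rational(-5, 3) (b = Mul(Rational(-1, 3), 5) = Rational(-5, 3) ≈ -1.6667)
I = -444
Function('n')(M, w) = Rational(145, 3) (Function('n')(M, w) = Add(Mul(-5, -10), Rational(-5, 3)) = Add(50, Rational(-5, 3)) = Rational(145, 3))
Add(Function('n')(156, I), Mul(-1, -225825)) = Add(Rational(145, 3), Mul(-1, -225825)) = Add(Rational(145, 3), 225825) = Rational(677620, 3)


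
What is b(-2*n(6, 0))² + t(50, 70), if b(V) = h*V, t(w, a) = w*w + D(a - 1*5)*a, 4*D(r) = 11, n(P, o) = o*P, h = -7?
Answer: 5385/2 ≈ 2692.5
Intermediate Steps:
n(P, o) = P*o
D(r) = 11/4 (D(r) = (¼)*11 = 11/4)
t(w, a) = w² + 11*a/4 (t(w, a) = w*w + 11*a/4 = w² + 11*a/4)
b(V) = -7*V
b(-2*n(6, 0))² + t(50, 70) = (-(-14)*6*0)² + (50² + (11/4)*70) = (-(-14)*0)² + (2500 + 385/2) = (-7*0)² + 5385/2 = 0² + 5385/2 = 0 + 5385/2 = 5385/2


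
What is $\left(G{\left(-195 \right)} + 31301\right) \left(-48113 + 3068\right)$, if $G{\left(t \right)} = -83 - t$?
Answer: $-1414998585$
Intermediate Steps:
$\left(G{\left(-195 \right)} + 31301\right) \left(-48113 + 3068\right) = \left(\left(-83 - -195\right) + 31301\right) \left(-48113 + 3068\right) = \left(\left(-83 + 195\right) + 31301\right) \left(-45045\right) = \left(112 + 31301\right) \left(-45045\right) = 31413 \left(-45045\right) = -1414998585$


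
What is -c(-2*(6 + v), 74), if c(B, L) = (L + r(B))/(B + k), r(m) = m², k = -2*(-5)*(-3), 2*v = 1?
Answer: 243/43 ≈ 5.6512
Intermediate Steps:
v = ½ (v = (½)*1 = ½ ≈ 0.50000)
k = -30 (k = 10*(-3) = -30)
c(B, L) = (L + B²)/(-30 + B) (c(B, L) = (L + B²)/(B - 30) = (L + B²)/(-30 + B))
-c(-2*(6 + v), 74) = -(74 + (-2*(6 + ½))²)/(-30 - 2*(6 + ½)) = -(74 + (-2*13/2)²)/(-30 - 2*13/2) = -(74 + (-13)²)/(-30 - 13) = -(74 + 169)/(-43) = -(-1)*243/43 = -1*(-243/43) = 243/43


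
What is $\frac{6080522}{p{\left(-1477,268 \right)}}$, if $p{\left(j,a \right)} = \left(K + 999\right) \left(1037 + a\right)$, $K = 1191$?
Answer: $\frac{3040261}{1428975} \approx 2.1276$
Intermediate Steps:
$p{\left(j,a \right)} = 2271030 + 2190 a$ ($p{\left(j,a \right)} = \left(1191 + 999\right) \left(1037 + a\right) = 2190 \left(1037 + a\right) = 2271030 + 2190 a$)
$\frac{6080522}{p{\left(-1477,268 \right)}} = \frac{6080522}{2271030 + 2190 \cdot 268} = \frac{6080522}{2271030 + 586920} = \frac{6080522}{2857950} = 6080522 \cdot \frac{1}{2857950} = \frac{3040261}{1428975}$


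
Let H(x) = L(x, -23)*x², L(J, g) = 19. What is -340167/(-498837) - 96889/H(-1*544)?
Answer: 621451248945/934950900736 ≈ 0.66469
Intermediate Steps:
H(x) = 19*x²
-340167/(-498837) - 96889/H(-1*544) = -340167/(-498837) - 96889/(19*(-1*544)²) = -340167*(-1/498837) - 96889/(19*(-544)²) = 113389/166279 - 96889/(19*295936) = 113389/166279 - 96889/5622784 = 621451248945/934950900736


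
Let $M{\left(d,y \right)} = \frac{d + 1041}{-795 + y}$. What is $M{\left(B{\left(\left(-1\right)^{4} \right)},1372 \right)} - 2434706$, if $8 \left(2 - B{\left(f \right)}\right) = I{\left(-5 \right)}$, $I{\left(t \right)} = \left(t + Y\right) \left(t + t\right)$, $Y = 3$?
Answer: $- \frac{2809648643}{1154} \approx -2.4347 \cdot 10^{6}$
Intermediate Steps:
$I{\left(t \right)} = 2 t \left(3 + t\right)$ ($I{\left(t \right)} = \left(t + 3\right) \left(t + t\right) = \left(3 + t\right) 2 t = 2 t \left(3 + t\right)$)
$B{\left(f \right)} = - \frac{1}{2}$ ($B{\left(f \right)} = 2 - \frac{2 \left(-5\right) \left(3 - 5\right)}{8} = 2 - \frac{2 \left(-5\right) \left(-2\right)}{8} = 2 - \frac{5}{2} = - \frac{1}{2}$)
$M{\left(d,y \right)} = \frac{1041 + d}{-795 + y}$
$M{\left(B{\left(\left(-1\right)^{4} \right)},1372 \right)} - 2434706 = \frac{1041 - \frac{1}{2}}{-795 + 1372} - 2434706 = \frac{1}{577} \cdot \frac{2081}{2} - 2434706 = \frac{2081}{1154} - 2434706 = - \frac{2809648643}{1154}$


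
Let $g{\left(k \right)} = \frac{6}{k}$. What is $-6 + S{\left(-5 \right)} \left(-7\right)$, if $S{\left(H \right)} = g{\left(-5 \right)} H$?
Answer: $-48$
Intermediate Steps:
$S{\left(H \right)} = - \frac{6 H}{5}$ ($S{\left(H \right)} = \frac{6}{-5} H = 6 \left(- \frac{1}{5}\right) H = - \frac{6 H}{5}$)
$-6 + S{\left(-5 \right)} \left(-7\right) = -6 + \left(- \frac{6}{5}\right) \left(-5\right) \left(-7\right) = -6 + 6 \left(-7\right) = -6 - 42 = -48$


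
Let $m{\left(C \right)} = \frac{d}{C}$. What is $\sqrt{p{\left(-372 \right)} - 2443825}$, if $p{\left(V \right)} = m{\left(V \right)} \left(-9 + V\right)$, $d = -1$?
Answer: $\frac{i \sqrt{9394067237}}{62} \approx 1563.3 i$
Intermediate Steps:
$m{\left(C \right)} = - \frac{1}{C}$
$p{\left(V \right)} = - \frac{-9 + V}{V}$ ($p{\left(V \right)} = - \frac{1}{V} \left(-9 + V\right) = - \frac{-9 + V}{V}$)
$\sqrt{p{\left(-372 \right)} - 2443825} = \sqrt{\frac{9 - -372}{-372} - 2443825} = \sqrt{- \frac{9 + 372}{372} - 2443825} = \sqrt{\left(- \frac{1}{372}\right) 381 - 2443825} = \sqrt{- \frac{127}{124} - 2443825} = \sqrt{- \frac{303034427}{124}} = \frac{i \sqrt{9394067237}}{62}$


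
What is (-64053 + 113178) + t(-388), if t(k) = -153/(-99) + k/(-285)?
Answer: 154015988/3135 ≈ 49128.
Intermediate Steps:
t(k) = 17/11 - k/285 (t(k) = -153*(-1/99) + k*(-1/285) = 17/11 - k/285)
(-64053 + 113178) + t(-388) = (-64053 + 113178) + (17/11 - 1/285*(-388)) = 49125 + (17/11 + 388/285) = 49125 + 9113/3135 = 154015988/3135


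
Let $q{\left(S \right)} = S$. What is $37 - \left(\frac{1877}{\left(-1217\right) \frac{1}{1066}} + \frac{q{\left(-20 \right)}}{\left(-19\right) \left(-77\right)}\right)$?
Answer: $\frac{2993192133}{1780471} \approx 1681.1$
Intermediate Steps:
$37 - \left(\frac{1877}{\left(-1217\right) \frac{1}{1066}} + \frac{q{\left(-20 \right)}}{\left(-19\right) \left(-77\right)}\right) = 37 - \left(\frac{1877}{\left(-1217\right) \frac{1}{1066}} - \frac{20}{\left(-19\right) \left(-77\right)}\right) = 37 - \left(\frac{1877}{\left(-1217\right) \frac{1}{1066}} - \frac{20}{1463}\right) = 37 - \left(\frac{1877}{- \frac{1217}{1066}} - \frac{20}{1463}\right) = 37 - \left(1877 \left(- \frac{1066}{1217}\right) - \frac{20}{1463}\right) = 37 - \left(- \frac{2000882}{1217} - \frac{20}{1463}\right) = 37 - - \frac{2927314706}{1780471} = 37 + \frac{2927314706}{1780471} = \frac{2993192133}{1780471}$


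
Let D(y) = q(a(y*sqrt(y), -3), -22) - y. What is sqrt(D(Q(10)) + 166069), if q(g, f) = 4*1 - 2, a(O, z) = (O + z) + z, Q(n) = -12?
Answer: sqrt(166083) ≈ 407.53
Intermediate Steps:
a(O, z) = O + 2*z
q(g, f) = 2 (q(g, f) = 4 - 2 = 2)
D(y) = 2 - y
sqrt(D(Q(10)) + 166069) = sqrt((2 - 1*(-12)) + 166069) = sqrt((2 + 12) + 166069) = sqrt(14 + 166069) = sqrt(166083)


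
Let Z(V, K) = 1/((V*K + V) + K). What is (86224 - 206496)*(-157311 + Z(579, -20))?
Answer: 208518516912704/11021 ≈ 1.8920e+10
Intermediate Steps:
Z(V, K) = 1/(K + V + K*V) (Z(V, K) = 1/((K*V + V) + K) = 1/((V + K*V) + K) = 1/(K + V + K*V))
(86224 - 206496)*(-157311 + Z(579, -20)) = (86224 - 206496)*(-157311 + 1/(-20 + 579 - 20*579)) = -120272*(-157311 + 1/(-20 + 579 - 11580)) = -120272*(-157311 + 1/(-11021)) = -120272*(-157311 - 1/11021) = -120272*(-1733724532/11021) = 208518516912704/11021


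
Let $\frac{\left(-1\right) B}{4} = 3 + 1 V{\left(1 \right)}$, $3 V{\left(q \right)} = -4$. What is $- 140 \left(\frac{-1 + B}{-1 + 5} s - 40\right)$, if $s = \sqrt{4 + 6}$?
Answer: $5600 + \frac{805 \sqrt{10}}{3} \approx 6448.5$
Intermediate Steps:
$s = \sqrt{10} \approx 3.1623$
$V{\left(q \right)} = - \frac{4}{3}$ ($V{\left(q \right)} = \frac{1}{3} \left(-4\right) = - \frac{4}{3}$)
$B = - \frac{20}{3}$ ($B = - 4 \left(3 + 1 \left(- \frac{4}{3}\right)\right) = - 4 \left(3 - \frac{4}{3}\right) = \left(-4\right) \frac{5}{3} = - \frac{20}{3} \approx -6.6667$)
$- 140 \left(\frac{-1 + B}{-1 + 5} s - 40\right) = - 140 \left(\frac{-1 - \frac{20}{3}}{-1 + 5} \sqrt{10} - 40\right) = - 140 \left(\frac{1}{4} \left(- \frac{23}{3}\right) \sqrt{10} - 40\right) = - 140 \left(- \frac{23 \sqrt{10}}{12} - 40\right) = - 140 \left(-40 - \frac{23 \sqrt{10}}{12}\right) = 5600 + \frac{805 \sqrt{10}}{3}$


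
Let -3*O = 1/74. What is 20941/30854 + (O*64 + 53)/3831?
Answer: 9085498535/13120385814 ≈ 0.69247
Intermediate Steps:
O = -1/222 (O = -1/3/74 = -1/3*1/74 = -1/222 ≈ -0.0045045)
20941/30854 + (O*64 + 53)/3831 = 20941/30854 + (-1/222*64 + 53)/3831 = 20941*(1/30854) + (-32/111 + 53)*(1/3831) = 20941/30854 + (5851/111)*(1/3831) = 20941/30854 + 5851/425241 = 9085498535/13120385814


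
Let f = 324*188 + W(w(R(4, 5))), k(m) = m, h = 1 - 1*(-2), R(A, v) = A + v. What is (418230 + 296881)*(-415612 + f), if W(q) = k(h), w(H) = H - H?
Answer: -253647726367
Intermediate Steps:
w(H) = 0
h = 3 (h = 1 + 2 = 3)
W(q) = 3
f = 60915 (f = 324*188 + 3 = 60912 + 3 = 60915)
(418230 + 296881)*(-415612 + f) = (418230 + 296881)*(-415612 + 60915) = 715111*(-354697) = -253647726367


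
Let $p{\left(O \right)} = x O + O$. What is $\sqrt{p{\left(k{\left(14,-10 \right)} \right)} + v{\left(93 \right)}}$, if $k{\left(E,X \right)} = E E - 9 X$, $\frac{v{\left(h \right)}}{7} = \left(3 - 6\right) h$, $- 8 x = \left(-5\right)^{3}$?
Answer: $\frac{\sqrt{11207}}{2} \approx 52.932$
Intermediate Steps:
$x = \frac{125}{8}$ ($x = - \frac{\left(-5\right)^{3}}{8} = \left(- \frac{1}{8}\right) \left(-125\right) = \frac{125}{8} \approx 15.625$)
$v{\left(h \right)} = - 21 h$ ($v{\left(h \right)} = 7 \left(3 - 6\right) h = 7 \left(- 3 h\right) = - 21 h$)
$k{\left(E,X \right)} = E^{2} - 9 X$
$p{\left(O \right)} = \frac{133 O}{8}$ ($p{\left(O \right)} = \frac{125 O}{8} + O = \frac{133 O}{8}$)
$\sqrt{p{\left(k{\left(14,-10 \right)} \right)} + v{\left(93 \right)}} = \sqrt{\frac{133 \left(14^{2} - -90\right)}{8} - 1953} = \sqrt{\frac{133 \left(196 + 90\right)}{8} - 1953} = \sqrt{\frac{133}{8} \cdot 286 - 1953} = \sqrt{\frac{19019}{4} - 1953} = \sqrt{\frac{11207}{4}} = \frac{\sqrt{11207}}{2}$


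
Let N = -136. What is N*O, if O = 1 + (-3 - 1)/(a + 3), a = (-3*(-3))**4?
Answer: -223040/1641 ≈ -135.92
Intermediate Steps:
a = 6561 (a = 9**4 = 6561)
O = 1640/1641 (O = 1 + (-3 - 1)/(6561 + 3) = 1 - 4/6564 = 1 - 4*1/6564 = 1 - 1/1641 = 1640/1641 ≈ 0.99939)
N*O = -136*1640/1641 = -223040/1641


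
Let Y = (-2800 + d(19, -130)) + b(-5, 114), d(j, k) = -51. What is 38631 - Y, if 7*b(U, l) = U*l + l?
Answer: 290830/7 ≈ 41547.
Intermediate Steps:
b(U, l) = l/7 + U*l/7 (b(U, l) = (U*l + l)/7 = (l + U*l)/7 = l/7 + U*l/7)
Y = -20413/7 (Y = (-2800 - 51) + (⅐)*114*(1 - 5) = -2851 + (⅐)*114*(-4) = -2851 - 456/7 = -20413/7 ≈ -2916.1)
38631 - Y = 38631 - 1*(-20413/7) = 38631 + 20413/7 = 290830/7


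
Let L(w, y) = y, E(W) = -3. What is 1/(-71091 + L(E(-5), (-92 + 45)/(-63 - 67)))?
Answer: -130/9241783 ≈ -1.4067e-5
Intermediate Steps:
1/(-71091 + L(E(-5), (-92 + 45)/(-63 - 67))) = 1/(-71091 + (-92 + 45)/(-63 - 67)) = 1/(-71091 - 47/(-130)) = 1/(-71091 - 47*(-1/130)) = 1/(-71091 + 47/130) = 1/(-9241783/130) = -130/9241783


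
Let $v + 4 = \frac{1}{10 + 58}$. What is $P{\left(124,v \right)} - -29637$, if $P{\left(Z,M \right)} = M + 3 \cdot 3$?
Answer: $\frac{2015657}{68} \approx 29642.0$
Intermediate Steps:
$v = - \frac{271}{68}$ ($v = -4 + \frac{1}{10 + 58} = -4 + \frac{1}{68} = - \frac{271}{68} \approx -3.9853$)
$P{\left(Z,M \right)} = 9 + M$ ($P{\left(Z,M \right)} = M + 9 = 9 + M$)
$P{\left(124,v \right)} - -29637 = \left(9 - \frac{271}{68}\right) - -29637 = \frac{341}{68} + 29637 = \frac{2015657}{68}$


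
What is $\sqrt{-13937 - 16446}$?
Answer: $i \sqrt{30383} \approx 174.31 i$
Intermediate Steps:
$\sqrt{-13937 - 16446} = \sqrt{-30383} = i \sqrt{30383}$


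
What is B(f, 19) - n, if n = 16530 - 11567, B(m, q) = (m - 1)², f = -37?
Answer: -3519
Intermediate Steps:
B(m, q) = (-1 + m)²
n = 4963
B(f, 19) - n = (-1 - 37)² - 1*4963 = (-38)² - 4963 = 1444 - 4963 = -3519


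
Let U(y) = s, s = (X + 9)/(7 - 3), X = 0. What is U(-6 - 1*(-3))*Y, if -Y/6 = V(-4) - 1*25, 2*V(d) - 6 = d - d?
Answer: 297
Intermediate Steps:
V(d) = 3 (V(d) = 3 + (d - d)/2 = 3 + (1/2)*0 = 3 + 0 = 3)
Y = 132 (Y = -6*(3 - 1*25) = -6*(3 - 25) = -6*(-22) = 132)
s = 9/4 (s = (0 + 9)/(7 - 3) = 9/4 ≈ 2.2500)
U(y) = 9/4
U(-6 - 1*(-3))*Y = (9/4)*132 = 297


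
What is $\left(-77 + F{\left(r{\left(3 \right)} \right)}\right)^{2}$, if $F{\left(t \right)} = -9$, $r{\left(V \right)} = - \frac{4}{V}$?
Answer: $7396$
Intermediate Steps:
$\left(-77 + F{\left(r{\left(3 \right)} \right)}\right)^{2} = \left(-77 - 9\right)^{2} = \left(-86\right)^{2} = 7396$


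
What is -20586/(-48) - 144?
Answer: 2279/8 ≈ 284.88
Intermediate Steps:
-20586/(-48) - 144 = -20586*(-1)/48 - 144 = -146*(-47/16) - 144 = 3431/8 - 144 = 2279/8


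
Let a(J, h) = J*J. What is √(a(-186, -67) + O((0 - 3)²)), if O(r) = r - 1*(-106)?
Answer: √34711 ≈ 186.31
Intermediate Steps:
a(J, h) = J²
O(r) = 106 + r (O(r) = r + 106 = 106 + r)
√(a(-186, -67) + O((0 - 3)²)) = √((-186)² + (106 + (0 - 3)²)) = √(34596 + (106 + (-3)²)) = √(34596 + (106 + 9)) = √(34596 + 115) = √34711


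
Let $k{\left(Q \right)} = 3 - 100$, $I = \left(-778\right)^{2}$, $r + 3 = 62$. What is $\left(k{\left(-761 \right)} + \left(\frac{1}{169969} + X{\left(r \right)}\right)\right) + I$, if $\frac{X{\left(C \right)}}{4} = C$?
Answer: $\frac{102903141888}{169969} \approx 6.0542 \cdot 10^{5}$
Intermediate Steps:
$r = 59$ ($r = -3 + 62 = 59$)
$X{\left(C \right)} = 4 C$
$I = 605284$
$k{\left(Q \right)} = -97$ ($k{\left(Q \right)} = 3 - 100 = -97$)
$\left(k{\left(-761 \right)} + \left(\frac{1}{169969} + X{\left(r \right)}\right)\right) + I = \left(-97 + \left(\frac{1}{169969} + 4 \cdot 59\right)\right) + 605284 = \left(-97 + \left(\frac{1}{169969} + 236\right)\right) + 605284 = \left(-97 + \frac{40112685}{169969}\right) + 605284 = \frac{23625692}{169969} + 605284 = \frac{102903141888}{169969}$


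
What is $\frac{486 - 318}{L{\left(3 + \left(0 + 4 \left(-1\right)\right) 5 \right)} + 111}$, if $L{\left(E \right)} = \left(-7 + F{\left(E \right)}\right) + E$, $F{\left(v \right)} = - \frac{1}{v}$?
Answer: $\frac{357}{185} \approx 1.9297$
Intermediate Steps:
$L{\left(E \right)} = -7 + E - \frac{1}{E}$ ($L{\left(E \right)} = \left(-7 - \frac{1}{E}\right) + E = -7 + E - \frac{1}{E}$)
$\frac{486 - 318}{L{\left(3 + \left(0 + 4 \left(-1\right)\right) 5 \right)} + 111} = \frac{486 - 318}{\left(-7 + \left(3 + \left(0 + 4 \left(-1\right)\right) 5\right) - \frac{1}{3 + \left(0 + 4 \left(-1\right)\right) 5}\right) + 111} = \frac{168}{\left(-7 + \left(3 + \left(0 - 4\right) 5\right) - \frac{1}{3 + \left(0 - 4\right) 5}\right) + 111} = \frac{168}{\left(-7 + \left(3 - 20\right) - \frac{1}{3 - 20}\right) + 111} = \frac{168}{\left(-7 - 17 - \frac{1}{-17}\right) + 111} = \frac{168}{\left(-7 - 17 - - \frac{1}{17}\right) + 111} = \frac{168}{\left(-7 - 17 + \frac{1}{17}\right) + 111} = \frac{168}{- \frac{407}{17} + 111} = \frac{168}{\frac{1480}{17}} = 168 \cdot \frac{17}{1480} = \frac{357}{185}$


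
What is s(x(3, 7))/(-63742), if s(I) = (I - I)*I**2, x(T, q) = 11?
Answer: 0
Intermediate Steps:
s(I) = 0 (s(I) = 0*I**2 = 0)
s(x(3, 7))/(-63742) = 0/(-63742) = 0*(-1/63742) = 0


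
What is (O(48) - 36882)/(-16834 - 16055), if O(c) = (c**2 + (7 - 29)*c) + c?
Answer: 11862/10963 ≈ 1.0820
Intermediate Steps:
O(c) = c**2 - 21*c (O(c) = (c**2 - 22*c) + c = c**2 - 21*c)
(O(48) - 36882)/(-16834 - 16055) = (48*(-21 + 48) - 36882)/(-16834 - 16055) = (48*27 - 36882)/(-32889) = (1296 - 36882)*(-1/32889) = -35586*(-1/32889) = 11862/10963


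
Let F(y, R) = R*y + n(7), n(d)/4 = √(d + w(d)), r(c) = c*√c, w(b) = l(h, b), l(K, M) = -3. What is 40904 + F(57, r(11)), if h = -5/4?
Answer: 40912 + 627*√11 ≈ 42992.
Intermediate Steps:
h = -5/4 (h = -5*¼ = -5/4 ≈ -1.2500)
w(b) = -3
r(c) = c^(3/2)
n(d) = 4*√(-3 + d) (n(d) = 4*√(d - 3) = 4*√(-3 + d))
F(y, R) = 8 + R*y (F(y, R) = R*y + 4*√(-3 + 7) = R*y + 4*√4 = R*y + 4*2 = R*y + 8 = 8 + R*y)
40904 + F(57, r(11)) = 40904 + (8 + 11^(3/2)*57) = 40904 + (8 + (11*√11)*57) = 40904 + (8 + 627*√11) = 40912 + 627*√11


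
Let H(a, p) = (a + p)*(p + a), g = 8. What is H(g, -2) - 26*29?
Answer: -718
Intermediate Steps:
H(a, p) = (a + p)² (H(a, p) = (a + p)*(a + p) = (a + p)²)
H(g, -2) - 26*29 = (8 - 2)² - 26*29 = 6² - 754 = 36 - 754 = -718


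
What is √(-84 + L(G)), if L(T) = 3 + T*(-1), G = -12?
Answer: I*√69 ≈ 8.3066*I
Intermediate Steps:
L(T) = 3 - T
√(-84 + L(G)) = √(-84 + (3 - 1*(-12))) = √(-84 + (3 + 12)) = √(-84 + 15) = √(-69) = I*√69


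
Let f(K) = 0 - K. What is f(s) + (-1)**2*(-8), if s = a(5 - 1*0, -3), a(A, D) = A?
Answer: -13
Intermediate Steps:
s = 5 (s = 5 - 1*0 = 5 + 0 = 5)
f(K) = -K
f(s) + (-1)**2*(-8) = -1*5 + (-1)**2*(-8) = -5 + 1*(-8) = -5 - 8 = -13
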